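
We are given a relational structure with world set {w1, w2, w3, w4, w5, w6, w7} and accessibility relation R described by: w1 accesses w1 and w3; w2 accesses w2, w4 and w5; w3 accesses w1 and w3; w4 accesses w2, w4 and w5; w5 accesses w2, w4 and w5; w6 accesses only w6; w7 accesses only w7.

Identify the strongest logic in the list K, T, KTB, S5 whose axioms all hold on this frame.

Reflexive (axiom T): yes — every world is R-related to itself.
Symmetric (axiom B): yes — every pair in R has its reverse in R.
Euclidean (axiom 5): yes — any two successors of a common world are R-related.
So F validates K, T, KTB, S5. The strongest is S5.

S5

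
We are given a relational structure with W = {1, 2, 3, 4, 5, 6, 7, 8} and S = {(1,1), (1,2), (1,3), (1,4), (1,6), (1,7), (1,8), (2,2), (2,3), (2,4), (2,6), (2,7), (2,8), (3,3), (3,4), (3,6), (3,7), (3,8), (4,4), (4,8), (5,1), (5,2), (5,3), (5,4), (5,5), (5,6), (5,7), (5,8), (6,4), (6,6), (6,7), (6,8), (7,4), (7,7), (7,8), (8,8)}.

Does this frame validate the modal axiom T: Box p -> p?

Yes

The schema T characterises exactly the reflexive frames.
Reflexive: yes — every world is S-related to itself.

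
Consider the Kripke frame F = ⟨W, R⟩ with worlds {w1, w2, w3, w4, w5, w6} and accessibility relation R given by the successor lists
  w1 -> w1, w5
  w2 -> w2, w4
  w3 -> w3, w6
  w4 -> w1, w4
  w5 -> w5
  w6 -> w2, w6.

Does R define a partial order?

No

Reflexive: yes — every world is R-related to itself.
Transitive: no — w2 R w4 and w4 R w1, but not w2 R w1.
Antisymmetric: yes — no distinct pair is related both ways.
So R is not a partial order.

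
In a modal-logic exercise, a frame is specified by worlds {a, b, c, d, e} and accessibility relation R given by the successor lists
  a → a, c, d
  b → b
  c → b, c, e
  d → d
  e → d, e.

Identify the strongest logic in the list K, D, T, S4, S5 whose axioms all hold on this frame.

Serial (axiom D): yes — every world has a successor (e.g. a R a).
Reflexive (axiom T): yes — every world is R-related to itself.
Transitive (axiom 4): no — a R c and c R b, but not a R b.
Euclidean (axiom 5): no — a R c and a R d, but not c R d.
So F validates K, D, T; S4 would additionally require R to be transitive. The strongest is T.

T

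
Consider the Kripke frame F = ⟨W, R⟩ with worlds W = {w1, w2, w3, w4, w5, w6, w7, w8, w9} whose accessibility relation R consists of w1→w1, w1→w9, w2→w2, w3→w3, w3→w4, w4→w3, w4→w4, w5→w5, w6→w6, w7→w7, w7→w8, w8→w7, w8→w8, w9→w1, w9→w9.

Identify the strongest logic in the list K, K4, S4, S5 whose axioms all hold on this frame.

S5

Transitive (axiom 4): yes — every two-step R-path is closed by a direct edge.
Reflexive (axiom T): yes — every world is R-related to itself.
Euclidean (axiom 5): yes — any two successors of a common world are R-related.
So F validates K, K4, S4, S5. The strongest is S5.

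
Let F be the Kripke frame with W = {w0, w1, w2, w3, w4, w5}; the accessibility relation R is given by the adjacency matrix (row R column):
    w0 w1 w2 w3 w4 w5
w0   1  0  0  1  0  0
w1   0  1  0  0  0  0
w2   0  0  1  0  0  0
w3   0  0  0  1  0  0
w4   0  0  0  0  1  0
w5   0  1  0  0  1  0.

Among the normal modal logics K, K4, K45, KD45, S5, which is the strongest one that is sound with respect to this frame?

Transitive (axiom 4): yes — every two-step R-path is closed by a direct edge.
Euclidean (axiom 5): no — w5 R w1 and w5 R w4, but not w1 R w4.
Serial (axiom D): yes — every world has a successor (e.g. w0 R w0).
Reflexive (axiom T): no — w5 is not related to itself.
So F validates K, K4; K45 would additionally require R to be Euclidean. The strongest is K4.

K4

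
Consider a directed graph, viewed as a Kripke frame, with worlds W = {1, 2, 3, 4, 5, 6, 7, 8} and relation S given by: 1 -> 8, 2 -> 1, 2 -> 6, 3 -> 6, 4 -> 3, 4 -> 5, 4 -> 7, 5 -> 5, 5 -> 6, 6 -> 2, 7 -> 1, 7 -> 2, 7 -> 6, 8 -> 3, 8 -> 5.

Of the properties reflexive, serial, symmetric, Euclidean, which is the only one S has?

serial

Reflexive: no — 1 is not related to itself.
Serial: yes — every world has a successor (e.g. 1 S 8).
Symmetric: no — 1 S 8 but not 8 S 1.
Euclidean: no — 2 S 1 and 2 S 6, but not 1 S 6.
Only serial holds.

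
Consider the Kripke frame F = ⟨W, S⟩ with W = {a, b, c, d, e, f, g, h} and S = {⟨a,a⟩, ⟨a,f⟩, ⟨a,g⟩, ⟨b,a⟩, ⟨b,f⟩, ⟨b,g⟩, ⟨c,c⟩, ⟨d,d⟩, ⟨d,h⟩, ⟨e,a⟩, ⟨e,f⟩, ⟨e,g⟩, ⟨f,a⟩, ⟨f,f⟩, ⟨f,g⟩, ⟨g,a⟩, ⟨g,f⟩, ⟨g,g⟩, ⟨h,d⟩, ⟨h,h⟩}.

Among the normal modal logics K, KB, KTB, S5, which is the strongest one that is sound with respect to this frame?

K

Symmetric (axiom B): no — b S a but not a S b.
Reflexive (axiom T): no — b is not related to itself.
Euclidean (axiom 5): yes — any two successors of a common world are S-related.
So F validates K; KB would additionally require S to be symmetric. The strongest is K.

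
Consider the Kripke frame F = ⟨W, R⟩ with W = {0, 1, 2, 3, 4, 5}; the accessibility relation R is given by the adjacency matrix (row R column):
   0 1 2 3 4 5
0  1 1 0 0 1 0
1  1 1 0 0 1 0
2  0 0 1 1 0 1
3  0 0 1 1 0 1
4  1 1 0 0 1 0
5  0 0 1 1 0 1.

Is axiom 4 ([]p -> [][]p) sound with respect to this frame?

By correspondence theory, 4 is valid on a frame iff R is transitive.
Transitive: yes — every two-step R-path is closed by a direct edge.

Yes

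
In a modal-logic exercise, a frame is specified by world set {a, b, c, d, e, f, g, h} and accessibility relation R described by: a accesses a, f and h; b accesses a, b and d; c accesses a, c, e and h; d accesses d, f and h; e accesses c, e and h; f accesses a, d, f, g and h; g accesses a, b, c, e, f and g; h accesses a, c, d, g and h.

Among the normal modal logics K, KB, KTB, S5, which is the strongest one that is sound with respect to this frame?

Symmetric (axiom B): no — b R a but not a R b.
Reflexive (axiom T): yes — every world is R-related to itself.
Euclidean (axiom 5): no — a R h and a R f, but not h R f.
So F validates K; KB would additionally require R to be symmetric. The strongest is K.

K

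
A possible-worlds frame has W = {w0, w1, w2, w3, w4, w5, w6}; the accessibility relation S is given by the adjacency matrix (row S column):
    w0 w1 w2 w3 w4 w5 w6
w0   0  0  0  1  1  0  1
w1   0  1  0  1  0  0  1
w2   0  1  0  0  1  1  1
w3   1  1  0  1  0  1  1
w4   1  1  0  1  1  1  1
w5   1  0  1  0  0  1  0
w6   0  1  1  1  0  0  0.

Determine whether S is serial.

Yes

Serial: yes — every world has a successor (e.g. w0 S w3).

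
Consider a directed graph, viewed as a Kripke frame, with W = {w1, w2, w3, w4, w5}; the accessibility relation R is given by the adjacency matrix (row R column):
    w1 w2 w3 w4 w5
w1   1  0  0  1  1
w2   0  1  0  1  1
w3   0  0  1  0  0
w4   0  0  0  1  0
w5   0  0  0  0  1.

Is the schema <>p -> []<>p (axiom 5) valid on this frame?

No

Axiom 5 corresponds to the accessibility relation being Euclidean.
Euclidean: no — w1 R w4 and w1 R w5, but not w4 R w5.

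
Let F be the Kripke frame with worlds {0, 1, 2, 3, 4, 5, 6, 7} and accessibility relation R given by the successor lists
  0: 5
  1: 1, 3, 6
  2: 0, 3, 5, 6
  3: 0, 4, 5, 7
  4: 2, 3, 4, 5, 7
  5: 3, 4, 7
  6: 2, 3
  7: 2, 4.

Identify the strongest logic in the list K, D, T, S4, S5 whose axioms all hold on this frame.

Serial (axiom D): yes — every world has a successor (e.g. 0 R 5).
Reflexive (axiom T): no — 0 is not related to itself.
Transitive (axiom 4): no — 0 R 5 and 5 R 3, but not 0 R 3.
Euclidean (axiom 5): no — 1 R 3 and 1 R 6, but not 3 R 6.
So F validates K, D; T would additionally require R to be reflexive. The strongest is D.

D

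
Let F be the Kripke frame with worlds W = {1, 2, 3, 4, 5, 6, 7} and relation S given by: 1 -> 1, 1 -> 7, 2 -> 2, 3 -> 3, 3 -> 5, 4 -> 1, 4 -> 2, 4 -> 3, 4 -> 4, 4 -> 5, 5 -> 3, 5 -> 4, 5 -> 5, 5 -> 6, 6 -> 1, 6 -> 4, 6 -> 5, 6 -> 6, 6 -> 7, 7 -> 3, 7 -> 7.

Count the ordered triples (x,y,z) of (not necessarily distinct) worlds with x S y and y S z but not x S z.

14

Enumerating: (1,7,3), (3,5,4), (3,5,6), (4,1,7), (4,5,6), (5,4,1), (5,4,2), (5,6,1), (5,6,7), (6,4,2), (6,4,3), (6,5,3), (6,7,3), (7,3,5).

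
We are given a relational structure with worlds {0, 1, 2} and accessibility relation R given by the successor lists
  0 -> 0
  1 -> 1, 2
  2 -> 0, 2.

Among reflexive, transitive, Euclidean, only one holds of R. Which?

Reflexive: yes — every world is R-related to itself.
Transitive: no — 1 R 2 and 2 R 0, but not 1 R 0.
Euclidean: no — 1 R 2 and 1 R 1, but not 2 R 1.
Only reflexive holds.

reflexive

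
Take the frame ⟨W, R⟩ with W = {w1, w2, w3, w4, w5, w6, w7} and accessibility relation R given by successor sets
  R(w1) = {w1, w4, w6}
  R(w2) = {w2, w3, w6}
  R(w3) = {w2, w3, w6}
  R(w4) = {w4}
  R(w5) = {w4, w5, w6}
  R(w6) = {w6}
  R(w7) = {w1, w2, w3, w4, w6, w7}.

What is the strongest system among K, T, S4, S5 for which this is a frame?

Reflexive (axiom T): yes — every world is R-related to itself.
Transitive (axiom 4): yes — every two-step R-path is closed by a direct edge.
Euclidean (axiom 5): no — w1 R w4 and w1 R w6, but not w4 R w6.
So F validates K, T, S4; S5 would additionally require R to be Euclidean. The strongest is S4.

S4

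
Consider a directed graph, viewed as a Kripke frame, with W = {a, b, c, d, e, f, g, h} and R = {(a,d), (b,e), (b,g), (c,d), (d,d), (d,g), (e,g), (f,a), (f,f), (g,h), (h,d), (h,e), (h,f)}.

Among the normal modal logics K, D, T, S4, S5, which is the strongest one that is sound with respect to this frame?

D

Serial (axiom D): yes — every world has a successor (e.g. a R d).
Reflexive (axiom T): no — a is not related to itself.
Transitive (axiom 4): no — a R d and d R g, but not a R g.
Euclidean (axiom 5): no — b R g and b R e, but not g R e.
So F validates K, D; T would additionally require R to be reflexive. The strongest is D.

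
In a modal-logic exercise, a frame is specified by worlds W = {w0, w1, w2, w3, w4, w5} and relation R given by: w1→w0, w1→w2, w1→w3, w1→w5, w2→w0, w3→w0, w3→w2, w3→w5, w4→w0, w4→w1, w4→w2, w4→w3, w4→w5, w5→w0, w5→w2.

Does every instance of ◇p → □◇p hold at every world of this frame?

Axiom 5 corresponds to the accessibility relation being Euclidean.
Euclidean: no — w1 R w0 and w1 R w2, but not w0 R w2.

No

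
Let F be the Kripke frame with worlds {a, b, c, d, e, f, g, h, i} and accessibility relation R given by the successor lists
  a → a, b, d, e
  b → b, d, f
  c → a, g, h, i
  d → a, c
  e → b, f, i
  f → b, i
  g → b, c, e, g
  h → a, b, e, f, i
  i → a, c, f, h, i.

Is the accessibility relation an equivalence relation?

No

Reflexive: no — c is not related to itself.
Symmetric: no — a R b but not b R a.
Transitive: no — a R b and b R f, but not a R f.
So R is not an equivalence relation.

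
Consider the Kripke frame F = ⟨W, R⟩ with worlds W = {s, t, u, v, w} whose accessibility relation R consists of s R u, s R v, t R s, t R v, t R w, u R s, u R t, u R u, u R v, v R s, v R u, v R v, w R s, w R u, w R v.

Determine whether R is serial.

Yes

Serial: yes — every world has a successor (e.g. s R u).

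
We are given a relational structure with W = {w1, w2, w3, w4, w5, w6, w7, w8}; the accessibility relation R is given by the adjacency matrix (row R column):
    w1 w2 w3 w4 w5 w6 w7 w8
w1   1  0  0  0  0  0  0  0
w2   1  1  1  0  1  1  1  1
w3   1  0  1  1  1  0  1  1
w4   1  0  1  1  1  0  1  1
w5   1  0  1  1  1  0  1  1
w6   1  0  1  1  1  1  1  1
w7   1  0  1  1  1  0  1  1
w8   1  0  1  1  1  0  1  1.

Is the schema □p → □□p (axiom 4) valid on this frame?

No

The schema 4 characterises exactly the transitive frames.
Transitive: no — w2 R w3 and w3 R w4, but not w2 R w4.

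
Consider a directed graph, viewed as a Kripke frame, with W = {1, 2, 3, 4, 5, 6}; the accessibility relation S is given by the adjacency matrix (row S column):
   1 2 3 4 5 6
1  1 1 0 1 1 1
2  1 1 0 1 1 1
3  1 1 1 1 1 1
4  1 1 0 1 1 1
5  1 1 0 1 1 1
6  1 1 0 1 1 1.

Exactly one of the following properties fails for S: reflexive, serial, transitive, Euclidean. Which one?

Euclidean

Reflexive: yes — every world is S-related to itself.
Serial: yes — every world has a successor (e.g. 1 S 1).
Transitive: yes — every two-step S-path is closed by a direct edge.
Euclidean: no — 3 S 1 and 3 S 3, but not 1 S 3.
Only Euclidean fails.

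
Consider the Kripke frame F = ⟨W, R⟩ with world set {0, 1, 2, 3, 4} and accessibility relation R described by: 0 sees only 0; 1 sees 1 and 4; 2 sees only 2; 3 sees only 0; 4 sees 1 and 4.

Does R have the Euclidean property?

Euclidean: yes — any two successors of a common world are R-related.

Yes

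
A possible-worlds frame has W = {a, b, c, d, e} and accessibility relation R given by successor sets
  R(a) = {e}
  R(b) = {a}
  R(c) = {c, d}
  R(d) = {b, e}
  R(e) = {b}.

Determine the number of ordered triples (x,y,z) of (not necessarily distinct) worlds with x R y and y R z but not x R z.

6

Enumerating: (a,e,b), (b,a,e), (c,d,b), (c,d,e), (d,b,a), (e,b,a).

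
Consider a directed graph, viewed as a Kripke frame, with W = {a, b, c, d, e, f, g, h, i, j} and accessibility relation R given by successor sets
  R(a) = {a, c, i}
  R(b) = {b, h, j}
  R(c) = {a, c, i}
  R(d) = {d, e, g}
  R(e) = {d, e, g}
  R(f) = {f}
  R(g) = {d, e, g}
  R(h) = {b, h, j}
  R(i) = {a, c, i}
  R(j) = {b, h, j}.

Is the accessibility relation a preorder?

Yes

Reflexive: yes — every world is R-related to itself.
Transitive: yes — every two-step R-path is closed by a direct edge.
So R is a preorder.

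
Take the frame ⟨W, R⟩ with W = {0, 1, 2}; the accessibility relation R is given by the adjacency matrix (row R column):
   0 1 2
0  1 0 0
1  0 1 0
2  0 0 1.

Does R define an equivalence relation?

Yes

Reflexive: yes — every world is R-related to itself.
Symmetric: yes — every pair in R has its reverse in R.
Transitive: yes — every two-step R-path is closed by a direct edge.
So R is an equivalence relation.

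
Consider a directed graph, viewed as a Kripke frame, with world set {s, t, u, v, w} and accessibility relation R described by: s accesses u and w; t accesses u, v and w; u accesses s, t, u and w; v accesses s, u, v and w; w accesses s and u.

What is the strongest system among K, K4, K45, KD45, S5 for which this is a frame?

K

Transitive (axiom 4): no — s R u and u R t, but not s R t.
Euclidean (axiom 5): no — t R u and t R v, but not u R v.
Serial (axiom D): yes — every world has a successor (e.g. s R u).
Reflexive (axiom T): no — s is not related to itself.
So F validates K; K4 would additionally require R to be transitive. The strongest is K.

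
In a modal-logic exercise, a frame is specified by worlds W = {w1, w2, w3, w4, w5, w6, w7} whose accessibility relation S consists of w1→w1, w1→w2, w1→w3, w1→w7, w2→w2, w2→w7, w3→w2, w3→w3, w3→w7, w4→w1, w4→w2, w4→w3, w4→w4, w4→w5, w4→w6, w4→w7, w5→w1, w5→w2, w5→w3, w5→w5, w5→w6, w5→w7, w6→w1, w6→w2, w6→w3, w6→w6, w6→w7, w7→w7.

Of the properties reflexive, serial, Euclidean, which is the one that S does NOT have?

Reflexive: yes — every world is S-related to itself.
Serial: yes — every world has a successor (e.g. w1 S w1).
Euclidean: no — w1 S w2 and w1 S w3, but not w2 S w3.
Only Euclidean fails.

Euclidean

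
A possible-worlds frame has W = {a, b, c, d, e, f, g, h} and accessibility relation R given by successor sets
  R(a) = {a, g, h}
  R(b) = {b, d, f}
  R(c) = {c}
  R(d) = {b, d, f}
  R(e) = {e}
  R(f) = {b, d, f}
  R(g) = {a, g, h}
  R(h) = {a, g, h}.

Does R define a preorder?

Reflexive: yes — every world is R-related to itself.
Transitive: yes — every two-step R-path is closed by a direct edge.
So R is a preorder.

Yes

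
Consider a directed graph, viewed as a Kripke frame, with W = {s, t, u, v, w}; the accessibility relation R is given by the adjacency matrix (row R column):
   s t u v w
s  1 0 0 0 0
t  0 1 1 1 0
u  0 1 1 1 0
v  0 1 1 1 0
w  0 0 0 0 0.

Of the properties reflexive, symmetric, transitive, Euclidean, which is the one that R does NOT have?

reflexive

Reflexive: no — w is not related to itself.
Symmetric: yes — every pair in R has its reverse in R.
Transitive: yes — every two-step R-path is closed by a direct edge.
Euclidean: yes — any two successors of a common world are R-related.
Only reflexive fails.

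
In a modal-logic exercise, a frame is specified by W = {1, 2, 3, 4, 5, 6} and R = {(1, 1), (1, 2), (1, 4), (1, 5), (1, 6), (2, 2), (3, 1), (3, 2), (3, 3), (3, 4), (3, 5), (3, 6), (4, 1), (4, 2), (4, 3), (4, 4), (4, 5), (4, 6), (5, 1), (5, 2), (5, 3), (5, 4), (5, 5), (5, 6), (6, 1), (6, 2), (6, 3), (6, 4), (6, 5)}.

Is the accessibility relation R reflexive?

No

Reflexive: no — 6 is not related to itself.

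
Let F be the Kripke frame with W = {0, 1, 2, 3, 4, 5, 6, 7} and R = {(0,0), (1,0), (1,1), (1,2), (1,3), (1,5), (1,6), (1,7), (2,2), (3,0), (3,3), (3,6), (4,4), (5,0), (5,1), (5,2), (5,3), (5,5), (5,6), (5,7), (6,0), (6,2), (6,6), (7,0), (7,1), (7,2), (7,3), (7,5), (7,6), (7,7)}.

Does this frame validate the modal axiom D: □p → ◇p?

Yes

The schema D characterises exactly the serial frames.
Serial: yes — every world has a successor (e.g. 0 R 0).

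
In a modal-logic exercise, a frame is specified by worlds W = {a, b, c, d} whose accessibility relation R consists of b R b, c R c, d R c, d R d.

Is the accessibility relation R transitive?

Yes

Transitive: yes — every two-step R-path is closed by a direct edge.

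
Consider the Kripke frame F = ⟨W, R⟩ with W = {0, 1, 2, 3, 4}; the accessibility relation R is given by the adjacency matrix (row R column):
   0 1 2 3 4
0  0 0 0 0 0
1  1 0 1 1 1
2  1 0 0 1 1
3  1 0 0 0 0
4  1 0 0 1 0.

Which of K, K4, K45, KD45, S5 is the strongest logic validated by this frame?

Transitive (axiom 4): yes — every two-step R-path is closed by a direct edge.
Euclidean (axiom 5): no — 1 R 0 and 1 R 2, but not 0 R 2.
Serial (axiom D): no — 0 has no R-successor.
Reflexive (axiom T): no — 0 is not related to itself.
So F validates K, K4; K45 would additionally require R to be Euclidean. The strongest is K4.

K4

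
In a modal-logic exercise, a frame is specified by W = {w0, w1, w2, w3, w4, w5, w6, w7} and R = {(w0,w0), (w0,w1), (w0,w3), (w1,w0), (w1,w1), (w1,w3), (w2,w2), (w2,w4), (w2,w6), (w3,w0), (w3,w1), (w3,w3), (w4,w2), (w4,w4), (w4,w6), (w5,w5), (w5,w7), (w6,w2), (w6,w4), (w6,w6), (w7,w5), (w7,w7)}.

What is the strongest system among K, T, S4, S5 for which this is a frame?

S5

Reflexive (axiom T): yes — every world is R-related to itself.
Transitive (axiom 4): yes — every two-step R-path is closed by a direct edge.
Euclidean (axiom 5): yes — any two successors of a common world are R-related.
So F validates K, T, S4, S5. The strongest is S5.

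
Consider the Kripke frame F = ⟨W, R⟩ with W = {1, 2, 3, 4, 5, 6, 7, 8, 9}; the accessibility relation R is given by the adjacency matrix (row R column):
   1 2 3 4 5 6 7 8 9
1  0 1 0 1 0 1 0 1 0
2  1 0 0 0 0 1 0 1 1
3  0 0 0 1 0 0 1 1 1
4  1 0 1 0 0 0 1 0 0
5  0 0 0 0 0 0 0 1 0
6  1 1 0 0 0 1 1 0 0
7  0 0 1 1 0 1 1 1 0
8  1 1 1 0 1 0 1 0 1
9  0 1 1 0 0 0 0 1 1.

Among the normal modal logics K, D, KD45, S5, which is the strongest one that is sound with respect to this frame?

D

Serial (axiom D): yes — every world has a successor (e.g. 1 R 2).
Euclidean (axiom 5): no — 1 R 2 and 1 R 4, but not 2 R 4.
Transitive (axiom 4): no — 1 R 2 and 2 R 9, but not 1 R 9.
Reflexive (axiom T): no — 1 is not related to itself.
So F validates K, D; KD45 would additionally require R to be Euclidean and transitive. The strongest is D.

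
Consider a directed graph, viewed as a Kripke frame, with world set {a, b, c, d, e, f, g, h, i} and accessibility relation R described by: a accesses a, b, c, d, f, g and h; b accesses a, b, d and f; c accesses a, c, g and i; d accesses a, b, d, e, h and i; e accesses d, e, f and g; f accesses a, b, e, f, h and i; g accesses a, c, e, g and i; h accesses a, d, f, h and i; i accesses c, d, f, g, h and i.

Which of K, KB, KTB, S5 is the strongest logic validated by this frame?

KTB

Symmetric (axiom B): yes — every pair in R has its reverse in R.
Reflexive (axiom T): yes — every world is R-related to itself.
Euclidean (axiom 5): no — a R b and a R c, but not b R c.
So F validates K, KB, KTB; S5 would additionally require R to be Euclidean. The strongest is KTB.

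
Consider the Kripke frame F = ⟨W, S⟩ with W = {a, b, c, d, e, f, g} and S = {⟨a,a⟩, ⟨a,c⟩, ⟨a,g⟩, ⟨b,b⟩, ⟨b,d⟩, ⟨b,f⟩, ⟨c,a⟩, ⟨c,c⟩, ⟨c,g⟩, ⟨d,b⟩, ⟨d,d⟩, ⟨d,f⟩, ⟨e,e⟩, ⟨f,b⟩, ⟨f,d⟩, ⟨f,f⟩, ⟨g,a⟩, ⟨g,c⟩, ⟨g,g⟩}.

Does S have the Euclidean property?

Yes

Euclidean: yes — any two successors of a common world are S-related.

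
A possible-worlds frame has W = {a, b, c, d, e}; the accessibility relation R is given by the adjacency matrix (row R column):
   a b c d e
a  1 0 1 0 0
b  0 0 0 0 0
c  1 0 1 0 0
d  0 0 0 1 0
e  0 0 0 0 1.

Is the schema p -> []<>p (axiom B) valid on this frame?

Yes

By correspondence theory, B is valid on a frame iff R is symmetric.
Symmetric: yes — every pair in R has its reverse in R.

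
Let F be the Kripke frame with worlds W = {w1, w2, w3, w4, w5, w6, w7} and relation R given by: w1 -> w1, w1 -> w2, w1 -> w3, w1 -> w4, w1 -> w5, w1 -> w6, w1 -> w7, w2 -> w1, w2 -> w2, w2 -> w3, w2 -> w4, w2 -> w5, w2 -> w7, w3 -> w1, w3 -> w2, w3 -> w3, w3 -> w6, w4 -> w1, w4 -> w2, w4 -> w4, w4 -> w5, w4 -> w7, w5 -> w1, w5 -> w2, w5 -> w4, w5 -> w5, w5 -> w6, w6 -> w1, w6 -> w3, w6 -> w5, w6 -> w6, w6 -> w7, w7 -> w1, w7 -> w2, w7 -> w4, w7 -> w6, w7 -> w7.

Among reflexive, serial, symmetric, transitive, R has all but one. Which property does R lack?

Reflexive: yes — every world is R-related to itself.
Serial: yes — every world has a successor (e.g. w1 R w1).
Symmetric: yes — every pair in R has its reverse in R.
Transitive: no — w2 R w1 and w1 R w6, but not w2 R w6.
Only transitive fails.

transitive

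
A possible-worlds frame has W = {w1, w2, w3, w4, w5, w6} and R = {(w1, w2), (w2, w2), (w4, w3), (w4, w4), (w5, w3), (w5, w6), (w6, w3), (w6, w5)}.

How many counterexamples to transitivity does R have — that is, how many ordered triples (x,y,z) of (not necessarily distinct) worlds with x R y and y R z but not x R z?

Enumerating: (w5,w6,w5), (w6,w5,w6).

2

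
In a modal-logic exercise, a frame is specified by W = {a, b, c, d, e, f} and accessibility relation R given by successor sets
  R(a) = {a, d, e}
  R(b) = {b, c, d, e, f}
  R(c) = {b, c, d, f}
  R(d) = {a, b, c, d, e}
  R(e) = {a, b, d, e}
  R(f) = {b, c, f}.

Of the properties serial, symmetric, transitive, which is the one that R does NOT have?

transitive

Serial: yes — every world has a successor (e.g. a R a).
Symmetric: yes — every pair in R has its reverse in R.
Transitive: no — a R d and d R b, but not a R b.
Only transitive fails.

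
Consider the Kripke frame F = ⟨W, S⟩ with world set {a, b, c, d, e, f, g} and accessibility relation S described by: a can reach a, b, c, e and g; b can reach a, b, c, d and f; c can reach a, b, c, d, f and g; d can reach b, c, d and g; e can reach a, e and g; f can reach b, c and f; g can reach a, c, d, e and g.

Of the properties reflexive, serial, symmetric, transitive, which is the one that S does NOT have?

Reflexive: yes — every world is S-related to itself.
Serial: yes — every world has a successor (e.g. a S a).
Symmetric: yes — every pair in S has its reverse in S.
Transitive: no — a S b and b S d, but not a S d.
Only transitive fails.

transitive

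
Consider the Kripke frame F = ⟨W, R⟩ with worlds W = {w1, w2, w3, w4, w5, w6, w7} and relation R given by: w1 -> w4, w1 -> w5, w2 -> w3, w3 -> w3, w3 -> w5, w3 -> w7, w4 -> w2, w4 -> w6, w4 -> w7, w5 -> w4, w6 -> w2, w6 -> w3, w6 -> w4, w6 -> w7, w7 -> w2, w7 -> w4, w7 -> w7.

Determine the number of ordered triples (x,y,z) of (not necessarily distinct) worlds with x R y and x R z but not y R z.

26

Enumerating: (w1,w4,w4), (w1,w4,w5), (w1,w5,w5), (w3,w5,w3), (w3,w5,w5), (w3,w5,w7), (w3,w7,w3), (w3,w7,w5), (w4,w2,w2), (w4,w2,w6), (w4,w2,w7), (w4,w6,w6), … and 14 more.
Total: 26.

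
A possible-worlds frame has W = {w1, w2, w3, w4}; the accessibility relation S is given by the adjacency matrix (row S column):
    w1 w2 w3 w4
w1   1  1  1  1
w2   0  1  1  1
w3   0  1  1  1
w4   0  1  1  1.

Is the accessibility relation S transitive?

Transitive: yes — every two-step S-path is closed by a direct edge.

Yes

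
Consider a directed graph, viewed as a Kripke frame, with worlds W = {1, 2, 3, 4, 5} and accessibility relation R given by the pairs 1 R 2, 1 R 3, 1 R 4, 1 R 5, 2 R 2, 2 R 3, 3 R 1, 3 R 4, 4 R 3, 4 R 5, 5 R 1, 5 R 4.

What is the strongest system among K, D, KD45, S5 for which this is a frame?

Serial (axiom D): yes — every world has a successor (e.g. 1 R 2).
Euclidean (axiom 5): no — 1 R 2 and 1 R 4, but not 2 R 4.
Transitive (axiom 4): no — 2 R 3 and 3 R 1, but not 2 R 1.
Reflexive (axiom T): no — 1 is not related to itself.
So F validates K, D; KD45 would additionally require R to be Euclidean and transitive. The strongest is D.

D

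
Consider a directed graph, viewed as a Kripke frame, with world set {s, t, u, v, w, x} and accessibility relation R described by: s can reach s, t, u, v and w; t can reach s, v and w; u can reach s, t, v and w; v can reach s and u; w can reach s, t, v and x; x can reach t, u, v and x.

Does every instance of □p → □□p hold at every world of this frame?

No

The schema 4 characterises exactly the transitive frames.
Transitive: no — s R w and w R x, but not s R x.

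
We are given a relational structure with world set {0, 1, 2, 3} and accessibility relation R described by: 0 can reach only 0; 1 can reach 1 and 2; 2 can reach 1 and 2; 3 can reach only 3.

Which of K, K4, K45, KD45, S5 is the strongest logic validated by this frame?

S5

Transitive (axiom 4): yes — every two-step R-path is closed by a direct edge.
Euclidean (axiom 5): yes — any two successors of a common world are R-related.
Serial (axiom D): yes — every world has a successor (e.g. 0 R 0).
Reflexive (axiom T): yes — every world is R-related to itself.
So F validates K, K4, K45, KD45, S5. The strongest is S5.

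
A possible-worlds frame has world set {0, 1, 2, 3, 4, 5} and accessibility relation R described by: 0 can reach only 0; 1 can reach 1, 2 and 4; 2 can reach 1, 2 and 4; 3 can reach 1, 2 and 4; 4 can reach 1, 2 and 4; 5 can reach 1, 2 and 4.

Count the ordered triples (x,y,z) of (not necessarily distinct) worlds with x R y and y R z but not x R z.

R is transitive; there are no such tuples.

0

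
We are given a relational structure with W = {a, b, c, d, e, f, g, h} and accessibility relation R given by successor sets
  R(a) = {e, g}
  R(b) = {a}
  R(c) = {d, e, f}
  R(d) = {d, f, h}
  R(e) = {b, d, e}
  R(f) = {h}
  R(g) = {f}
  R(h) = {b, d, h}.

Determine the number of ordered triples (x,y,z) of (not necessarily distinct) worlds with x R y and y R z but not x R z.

Enumerating: (a,e,b), (a,e,d), (a,g,f), (b,a,e), (b,a,g), (c,d,h), (c,e,b), (c,f,h), (d,h,b), (e,b,a), (e,d,f), (e,d,h), (f,h,b), (f,h,d), (g,f,h), (h,b,a), (h,d,f).

17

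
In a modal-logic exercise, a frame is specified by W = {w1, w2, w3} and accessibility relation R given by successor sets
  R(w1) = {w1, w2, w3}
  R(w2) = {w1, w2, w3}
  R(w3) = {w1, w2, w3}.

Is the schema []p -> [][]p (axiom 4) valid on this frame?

By correspondence theory, 4 is valid on a frame iff R is transitive.
Transitive: yes — every two-step R-path is closed by a direct edge.

Yes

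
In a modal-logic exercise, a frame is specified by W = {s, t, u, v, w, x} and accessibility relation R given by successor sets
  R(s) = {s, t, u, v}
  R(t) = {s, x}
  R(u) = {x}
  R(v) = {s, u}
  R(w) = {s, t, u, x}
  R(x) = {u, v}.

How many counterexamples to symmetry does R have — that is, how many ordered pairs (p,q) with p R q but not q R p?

Enumerating: (s,u), (t,x), (v,u), (w,s), (w,t), (w,u), (w,x), (x,v).

8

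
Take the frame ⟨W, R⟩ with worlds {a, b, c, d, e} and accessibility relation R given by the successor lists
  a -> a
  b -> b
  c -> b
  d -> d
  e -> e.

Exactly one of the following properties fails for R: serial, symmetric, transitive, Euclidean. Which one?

symmetric

Serial: yes — every world has a successor (e.g. a R a).
Symmetric: no — c R b but not b R c.
Transitive: yes — every two-step R-path is closed by a direct edge.
Euclidean: yes — any two successors of a common world are R-related.
Only symmetric fails.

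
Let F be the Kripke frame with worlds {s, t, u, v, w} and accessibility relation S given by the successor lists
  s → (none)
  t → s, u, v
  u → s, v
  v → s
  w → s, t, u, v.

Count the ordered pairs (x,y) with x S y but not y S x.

10

Enumerating: (t,s), (t,u), (t,v), (u,s), (u,v), (v,s), (w,s), (w,t), (w,u), (w,v).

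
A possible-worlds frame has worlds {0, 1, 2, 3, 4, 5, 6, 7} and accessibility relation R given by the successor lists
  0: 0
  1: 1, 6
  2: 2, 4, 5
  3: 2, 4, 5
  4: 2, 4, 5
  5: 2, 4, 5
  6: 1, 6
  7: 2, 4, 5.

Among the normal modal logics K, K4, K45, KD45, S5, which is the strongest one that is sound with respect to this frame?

KD45

Transitive (axiom 4): yes — every two-step R-path is closed by a direct edge.
Euclidean (axiom 5): yes — any two successors of a common world are R-related.
Serial (axiom D): yes — every world has a successor (e.g. 0 R 0).
Reflexive (axiom T): no — 3 is not related to itself.
So F validates K, K4, K45, KD45; S5 would additionally require R to be reflexive. The strongest is KD45.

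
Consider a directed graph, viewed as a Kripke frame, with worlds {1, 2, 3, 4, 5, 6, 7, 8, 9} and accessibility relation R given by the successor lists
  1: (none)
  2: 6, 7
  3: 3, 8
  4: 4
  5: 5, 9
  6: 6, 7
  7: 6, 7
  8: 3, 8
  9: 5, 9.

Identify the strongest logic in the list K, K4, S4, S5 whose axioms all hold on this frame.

K4

Transitive (axiom 4): yes — every two-step R-path is closed by a direct edge.
Reflexive (axiom T): no — 1 is not related to itself.
Euclidean (axiom 5): yes — any two successors of a common world are R-related.
So F validates K, K4; S4 would additionally require R to be reflexive. The strongest is K4.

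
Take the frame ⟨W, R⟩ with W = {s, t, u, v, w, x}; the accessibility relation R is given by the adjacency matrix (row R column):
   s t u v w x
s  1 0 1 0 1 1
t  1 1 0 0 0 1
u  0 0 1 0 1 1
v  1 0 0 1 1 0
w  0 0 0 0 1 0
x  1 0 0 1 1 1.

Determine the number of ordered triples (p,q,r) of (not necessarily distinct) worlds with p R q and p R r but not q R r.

Enumerating: (s,u,s), (s,w,s), (s,w,u), (s,w,x), (s,x,u), (t,s,t), (t,x,t), (u,w,u), (u,w,x), (u,x,u), (v,s,v), (v,w,s), (v,w,v), (x,s,v), (x,v,x), (x,w,s), (x,w,v), (x,w,x).

18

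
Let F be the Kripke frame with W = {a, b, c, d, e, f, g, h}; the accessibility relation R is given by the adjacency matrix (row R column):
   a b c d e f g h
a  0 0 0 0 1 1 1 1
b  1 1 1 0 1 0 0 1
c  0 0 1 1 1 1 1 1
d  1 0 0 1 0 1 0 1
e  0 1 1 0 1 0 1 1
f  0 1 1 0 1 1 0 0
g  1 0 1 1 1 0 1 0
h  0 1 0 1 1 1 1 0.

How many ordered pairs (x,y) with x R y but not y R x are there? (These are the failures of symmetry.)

Enumerating: (a,e), (a,f), (a,h), (b,a), (b,c), (c,d), (c,h), (d,a), (d,f), (f,b), (f,e), (g,d), (h,f), (h,g).

14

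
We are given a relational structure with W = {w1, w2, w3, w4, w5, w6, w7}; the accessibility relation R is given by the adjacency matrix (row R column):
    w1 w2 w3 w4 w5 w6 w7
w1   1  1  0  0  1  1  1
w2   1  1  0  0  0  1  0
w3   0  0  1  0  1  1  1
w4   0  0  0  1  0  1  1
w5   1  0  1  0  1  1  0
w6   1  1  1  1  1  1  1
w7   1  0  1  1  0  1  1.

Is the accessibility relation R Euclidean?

Euclidean: no — w1 R w2 and w1 R w5, but not w2 R w5.

No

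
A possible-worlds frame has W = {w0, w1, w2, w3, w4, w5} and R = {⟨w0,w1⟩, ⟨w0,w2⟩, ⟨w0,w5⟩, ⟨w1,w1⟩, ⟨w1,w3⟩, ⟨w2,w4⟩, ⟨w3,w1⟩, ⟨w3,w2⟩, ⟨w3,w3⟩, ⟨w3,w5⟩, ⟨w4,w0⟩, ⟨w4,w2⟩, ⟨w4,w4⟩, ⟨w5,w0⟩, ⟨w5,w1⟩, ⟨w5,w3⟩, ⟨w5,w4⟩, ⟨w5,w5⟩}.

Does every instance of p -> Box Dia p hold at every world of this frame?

No

By correspondence theory, B is valid on a frame iff R is symmetric.
Symmetric: no — w0 R w1 but not w1 R w0.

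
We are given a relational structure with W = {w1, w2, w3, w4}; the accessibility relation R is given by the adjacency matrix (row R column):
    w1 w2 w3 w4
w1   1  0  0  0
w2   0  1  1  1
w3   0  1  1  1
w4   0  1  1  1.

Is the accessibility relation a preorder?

Yes

Reflexive: yes — every world is R-related to itself.
Transitive: yes — every two-step R-path is closed by a direct edge.
So R is a preorder.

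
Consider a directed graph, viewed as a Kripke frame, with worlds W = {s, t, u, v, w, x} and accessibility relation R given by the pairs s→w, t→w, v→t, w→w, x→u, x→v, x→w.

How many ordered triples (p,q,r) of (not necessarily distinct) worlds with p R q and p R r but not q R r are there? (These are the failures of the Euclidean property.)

Enumerating: (v,t,t), (x,u,u), (x,u,v), (x,u,w), (x,v,u), (x,v,v), (x,v,w), (x,w,u), (x,w,v).

9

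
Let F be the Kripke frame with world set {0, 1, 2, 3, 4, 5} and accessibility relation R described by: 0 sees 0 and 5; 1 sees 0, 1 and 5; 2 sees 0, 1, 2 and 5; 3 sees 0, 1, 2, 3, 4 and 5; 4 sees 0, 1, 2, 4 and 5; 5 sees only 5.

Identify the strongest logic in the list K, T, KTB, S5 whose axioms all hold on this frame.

T

Reflexive (axiom T): yes — every world is R-related to itself.
Symmetric (axiom B): no — 0 R 5 but not 5 R 0.
Euclidean (axiom 5): no — 1 R 5 and 1 R 0, but not 5 R 0.
So F validates K, T; KTB would additionally require R to be symmetric. The strongest is T.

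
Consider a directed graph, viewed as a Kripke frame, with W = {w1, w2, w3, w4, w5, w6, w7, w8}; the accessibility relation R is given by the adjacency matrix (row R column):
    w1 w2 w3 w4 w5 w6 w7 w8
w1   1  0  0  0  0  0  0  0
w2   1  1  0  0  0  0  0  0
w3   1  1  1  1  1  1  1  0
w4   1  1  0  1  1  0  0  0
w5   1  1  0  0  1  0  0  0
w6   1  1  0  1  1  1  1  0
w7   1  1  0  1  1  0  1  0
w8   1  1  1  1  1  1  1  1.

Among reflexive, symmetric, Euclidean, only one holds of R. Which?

reflexive

Reflexive: yes — every world is R-related to itself.
Symmetric: no — w2 R w1 but not w1 R w2.
Euclidean: no — w3 R w1 and w3 R w2, but not w1 R w2.
Only reflexive holds.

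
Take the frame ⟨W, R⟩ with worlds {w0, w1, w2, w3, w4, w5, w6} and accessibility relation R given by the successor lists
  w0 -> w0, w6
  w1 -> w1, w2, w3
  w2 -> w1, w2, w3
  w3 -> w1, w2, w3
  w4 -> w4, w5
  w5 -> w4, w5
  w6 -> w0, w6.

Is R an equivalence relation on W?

Reflexive: yes — every world is R-related to itself.
Symmetric: yes — every pair in R has its reverse in R.
Transitive: yes — every two-step R-path is closed by a direct edge.
So R is an equivalence relation.

Yes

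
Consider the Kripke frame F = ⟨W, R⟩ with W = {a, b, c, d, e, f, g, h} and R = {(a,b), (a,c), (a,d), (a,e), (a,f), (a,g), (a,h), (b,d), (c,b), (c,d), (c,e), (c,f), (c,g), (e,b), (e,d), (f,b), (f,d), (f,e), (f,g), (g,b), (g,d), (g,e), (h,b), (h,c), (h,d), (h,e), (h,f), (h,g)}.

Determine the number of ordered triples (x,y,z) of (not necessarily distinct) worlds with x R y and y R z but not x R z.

0

R is transitive; there are no such tuples.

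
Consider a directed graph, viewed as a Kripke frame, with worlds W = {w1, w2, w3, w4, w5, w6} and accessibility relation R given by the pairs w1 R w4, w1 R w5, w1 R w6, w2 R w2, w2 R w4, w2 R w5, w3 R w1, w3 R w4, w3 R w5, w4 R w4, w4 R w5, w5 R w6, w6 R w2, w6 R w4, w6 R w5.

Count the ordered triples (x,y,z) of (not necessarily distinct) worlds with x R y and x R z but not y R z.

Enumerating: (w1,w4,w6), (w1,w5,w4), (w1,w5,w5), (w1,w6,w6), (w2,w4,w2), (w2,w5,w2), (w2,w5,w4), (w2,w5,w5), (w3,w1,w1), (w3,w4,w1), (w3,w5,w1), (w3,w5,w4), … and 8 more.
Total: 20.

20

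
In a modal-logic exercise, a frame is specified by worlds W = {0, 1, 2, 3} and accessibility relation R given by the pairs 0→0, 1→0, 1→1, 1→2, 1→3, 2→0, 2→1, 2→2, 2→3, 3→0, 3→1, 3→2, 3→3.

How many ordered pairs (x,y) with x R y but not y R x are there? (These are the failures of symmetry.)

3

Enumerating: (1,0), (2,0), (3,0).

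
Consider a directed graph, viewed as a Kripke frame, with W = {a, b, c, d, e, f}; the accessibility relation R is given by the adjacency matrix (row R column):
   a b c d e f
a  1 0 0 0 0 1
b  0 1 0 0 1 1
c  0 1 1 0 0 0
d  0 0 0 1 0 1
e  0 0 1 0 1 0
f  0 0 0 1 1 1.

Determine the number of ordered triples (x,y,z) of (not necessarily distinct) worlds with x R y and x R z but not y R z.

Enumerating: (a,f,a), (b,e,b), (b,e,f), (b,f,b), (c,b,c), (e,c,e), (f,d,e), (f,e,d), (f,e,f).

9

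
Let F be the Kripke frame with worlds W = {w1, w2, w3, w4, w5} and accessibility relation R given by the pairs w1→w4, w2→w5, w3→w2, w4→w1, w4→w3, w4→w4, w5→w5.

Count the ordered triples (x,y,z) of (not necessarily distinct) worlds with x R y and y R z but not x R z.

4

Enumerating: (w1,w4,w1), (w1,w4,w3), (w3,w2,w5), (w4,w3,w2).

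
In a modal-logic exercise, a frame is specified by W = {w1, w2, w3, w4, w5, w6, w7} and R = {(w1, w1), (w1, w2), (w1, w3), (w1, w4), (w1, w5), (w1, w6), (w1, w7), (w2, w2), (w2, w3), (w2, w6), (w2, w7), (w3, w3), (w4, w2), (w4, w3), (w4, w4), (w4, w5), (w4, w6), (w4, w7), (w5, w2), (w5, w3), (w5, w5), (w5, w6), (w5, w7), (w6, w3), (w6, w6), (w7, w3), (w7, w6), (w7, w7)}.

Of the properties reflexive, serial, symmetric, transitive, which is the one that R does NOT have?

Reflexive: yes — every world is R-related to itself.
Serial: yes — every world has a successor (e.g. w1 R w1).
Symmetric: no — w1 R w2 but not w2 R w1.
Transitive: yes — every two-step R-path is closed by a direct edge.
Only symmetric fails.

symmetric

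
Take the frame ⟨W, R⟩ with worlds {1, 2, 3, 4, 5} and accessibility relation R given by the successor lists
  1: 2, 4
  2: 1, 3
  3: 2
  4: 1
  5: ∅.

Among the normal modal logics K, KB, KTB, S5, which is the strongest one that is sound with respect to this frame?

Symmetric (axiom B): yes — every pair in R has its reverse in R.
Reflexive (axiom T): no — 1 is not related to itself.
Euclidean (axiom 5): no — 1 R 2 and 1 R 4, but not 2 R 4.
So F validates K, KB; KTB would additionally require R to be reflexive. The strongest is KB.

KB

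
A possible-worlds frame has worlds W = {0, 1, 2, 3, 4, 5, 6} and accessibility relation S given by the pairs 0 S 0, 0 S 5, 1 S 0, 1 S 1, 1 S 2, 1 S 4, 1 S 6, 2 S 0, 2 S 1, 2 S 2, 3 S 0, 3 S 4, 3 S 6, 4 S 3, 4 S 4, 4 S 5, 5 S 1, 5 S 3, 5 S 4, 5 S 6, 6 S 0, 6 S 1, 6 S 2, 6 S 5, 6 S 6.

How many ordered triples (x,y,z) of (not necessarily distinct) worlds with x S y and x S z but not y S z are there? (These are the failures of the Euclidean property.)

39

Enumerating: (0,5,0), (0,5,5), (1,0,1), (1,0,2), (1,0,4), (1,0,6), (1,2,4), (1,2,6), (1,4,0), (1,4,1), (1,4,2), (1,4,6), … and 27 more.
Total: 39.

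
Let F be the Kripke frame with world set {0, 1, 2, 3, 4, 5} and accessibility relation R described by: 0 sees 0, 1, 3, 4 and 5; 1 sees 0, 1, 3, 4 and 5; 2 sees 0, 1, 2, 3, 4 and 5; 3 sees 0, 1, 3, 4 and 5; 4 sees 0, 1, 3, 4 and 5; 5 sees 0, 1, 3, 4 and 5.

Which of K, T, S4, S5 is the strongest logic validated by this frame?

S4

Reflexive (axiom T): yes — every world is R-related to itself.
Transitive (axiom 4): yes — every two-step R-path is closed by a direct edge.
Euclidean (axiom 5): no — 2 R 0 and 2 R 2, but not 0 R 2.
So F validates K, T, S4; S5 would additionally require R to be Euclidean. The strongest is S4.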